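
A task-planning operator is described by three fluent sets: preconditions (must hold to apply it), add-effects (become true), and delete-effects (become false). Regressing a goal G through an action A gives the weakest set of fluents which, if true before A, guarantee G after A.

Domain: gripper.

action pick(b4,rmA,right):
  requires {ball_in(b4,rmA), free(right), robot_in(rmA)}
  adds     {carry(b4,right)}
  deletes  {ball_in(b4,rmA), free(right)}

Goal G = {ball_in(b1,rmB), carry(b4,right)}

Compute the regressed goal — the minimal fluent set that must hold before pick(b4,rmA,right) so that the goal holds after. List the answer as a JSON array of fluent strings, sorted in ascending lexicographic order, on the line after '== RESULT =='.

Compute (G \ add) ∪ pre:
  G ∩ del = {}  (empty — regression defined)
  G \ add = {ball_in(b1,rmB), carry(b4,right)} \ {carry(b4,right)} = {ball_in(b1,rmB)}
  ∪ pre   = {ball_in(b1,rmB)} ∪ {ball_in(b4,rmA), free(right), robot_in(rmA)}
          = {ball_in(b1,rmB), ball_in(b4,rmA), free(right), robot_in(rmA)}

== RESULT ==
["ball_in(b1,rmB)", "ball_in(b4,rmA)", "free(right)", "robot_in(rmA)"]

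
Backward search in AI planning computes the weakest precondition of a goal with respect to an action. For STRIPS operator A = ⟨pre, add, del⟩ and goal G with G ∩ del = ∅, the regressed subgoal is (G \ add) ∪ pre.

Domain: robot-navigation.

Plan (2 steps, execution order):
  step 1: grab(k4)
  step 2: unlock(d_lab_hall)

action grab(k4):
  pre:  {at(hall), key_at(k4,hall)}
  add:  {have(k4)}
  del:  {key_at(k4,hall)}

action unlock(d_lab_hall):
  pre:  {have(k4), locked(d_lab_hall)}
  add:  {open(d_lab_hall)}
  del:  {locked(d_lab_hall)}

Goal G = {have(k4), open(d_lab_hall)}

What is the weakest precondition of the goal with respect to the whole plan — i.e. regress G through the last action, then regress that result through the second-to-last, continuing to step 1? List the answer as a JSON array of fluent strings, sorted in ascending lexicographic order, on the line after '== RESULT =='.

Regress step by step:
  through step 2 (unlock(d_lab_hall)): drop {open(d_lab_hall)}, keep {have(k4)}, require {have(k4), locked(d_lab_hall)}
    → {have(k4), locked(d_lab_hall)}
  through step 1 (grab(k4)): drop {have(k4)}, keep {locked(d_lab_hall)}, require {at(hall), key_at(k4,hall)}
    → {at(hall), key_at(k4,hall), locked(d_lab_hall)}

== RESULT ==
["at(hall)", "key_at(k4,hall)", "locked(d_lab_hall)"]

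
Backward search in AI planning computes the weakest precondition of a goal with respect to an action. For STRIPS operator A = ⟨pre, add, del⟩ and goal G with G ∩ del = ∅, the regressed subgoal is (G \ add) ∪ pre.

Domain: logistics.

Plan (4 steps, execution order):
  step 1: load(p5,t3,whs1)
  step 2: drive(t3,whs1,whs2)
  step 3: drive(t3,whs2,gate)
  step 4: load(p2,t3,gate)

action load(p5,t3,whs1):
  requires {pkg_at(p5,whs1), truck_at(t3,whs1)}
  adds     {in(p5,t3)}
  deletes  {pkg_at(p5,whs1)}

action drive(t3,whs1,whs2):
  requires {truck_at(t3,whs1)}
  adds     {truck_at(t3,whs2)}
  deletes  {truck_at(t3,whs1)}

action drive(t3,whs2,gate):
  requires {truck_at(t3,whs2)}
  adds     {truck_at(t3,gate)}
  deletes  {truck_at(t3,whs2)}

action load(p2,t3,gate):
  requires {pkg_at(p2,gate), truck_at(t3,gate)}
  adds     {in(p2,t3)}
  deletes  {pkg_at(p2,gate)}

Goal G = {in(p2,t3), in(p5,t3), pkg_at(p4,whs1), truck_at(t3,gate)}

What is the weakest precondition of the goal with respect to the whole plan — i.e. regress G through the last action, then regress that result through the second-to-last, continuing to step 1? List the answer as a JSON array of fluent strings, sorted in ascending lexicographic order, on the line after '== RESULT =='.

Regress step by step:
  through step 4 (load(p2,t3,gate)): drop {in(p2,t3)}, keep {in(p5,t3), pkg_at(p4,whs1), truck_at(t3,gate)}, require {pkg_at(p2,gate), truck_at(t3,gate)}
    → {in(p5,t3), pkg_at(p2,gate), pkg_at(p4,whs1), truck_at(t3,gate)}
  through step 3 (drive(t3,whs2,gate)): drop {truck_at(t3,gate)}, keep {in(p5,t3), pkg_at(p2,gate), pkg_at(p4,whs1)}, require {truck_at(t3,whs2)}
    → {in(p5,t3), pkg_at(p2,gate), pkg_at(p4,whs1), truck_at(t3,whs2)}
  through step 2 (drive(t3,whs1,whs2)): drop {truck_at(t3,whs2)}, keep {in(p5,t3), pkg_at(p2,gate), pkg_at(p4,whs1)}, require {truck_at(t3,whs1)}
    → {in(p5,t3), pkg_at(p2,gate), pkg_at(p4,whs1), truck_at(t3,whs1)}
  through step 1 (load(p5,t3,whs1)): drop {in(p5,t3)}, keep {pkg_at(p2,gate), pkg_at(p4,whs1), truck_at(t3,whs1)}, require {pkg_at(p5,whs1), truck_at(t3,whs1)}
    → {pkg_at(p2,gate), pkg_at(p4,whs1), pkg_at(p5,whs1), truck_at(t3,whs1)}

== RESULT ==
["pkg_at(p2,gate)", "pkg_at(p4,whs1)", "pkg_at(p5,whs1)", "truck_at(t3,whs1)"]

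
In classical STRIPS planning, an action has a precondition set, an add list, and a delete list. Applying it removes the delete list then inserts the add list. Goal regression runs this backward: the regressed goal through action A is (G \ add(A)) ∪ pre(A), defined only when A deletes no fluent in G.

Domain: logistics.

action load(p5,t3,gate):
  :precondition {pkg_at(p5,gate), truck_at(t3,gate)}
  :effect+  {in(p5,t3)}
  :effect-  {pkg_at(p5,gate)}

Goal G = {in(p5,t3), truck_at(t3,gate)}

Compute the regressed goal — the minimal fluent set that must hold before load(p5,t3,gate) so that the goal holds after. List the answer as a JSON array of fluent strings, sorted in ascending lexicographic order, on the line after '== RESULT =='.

Compute (G \ add) ∪ pre:
  G ∩ del = {}  (empty — regression defined)
  G \ add = {in(p5,t3), truck_at(t3,gate)} \ {in(p5,t3)} = {truck_at(t3,gate)}
  ∪ pre   = {truck_at(t3,gate)} ∪ {pkg_at(p5,gate), truck_at(t3,gate)}
          = {pkg_at(p5,gate), truck_at(t3,gate)}

== RESULT ==
["pkg_at(p5,gate)", "truck_at(t3,gate)"]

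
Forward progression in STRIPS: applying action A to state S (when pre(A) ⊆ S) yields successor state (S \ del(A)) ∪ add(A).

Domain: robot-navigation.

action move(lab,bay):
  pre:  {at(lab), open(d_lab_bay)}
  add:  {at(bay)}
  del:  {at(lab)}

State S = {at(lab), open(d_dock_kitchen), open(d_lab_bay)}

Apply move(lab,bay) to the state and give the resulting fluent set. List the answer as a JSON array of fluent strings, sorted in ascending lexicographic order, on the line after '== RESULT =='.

Progress:
  pre ⊆ S: {at(lab), open(d_lab_bay)} ⊆ S  — applicable
  S \ del = {open(d_dock_kitchen), open(d_lab_bay)}
  ∪ add   = {at(bay), open(d_dock_kitchen), open(d_lab_bay)}

== RESULT ==
["at(bay)", "open(d_dock_kitchen)", "open(d_lab_bay)"]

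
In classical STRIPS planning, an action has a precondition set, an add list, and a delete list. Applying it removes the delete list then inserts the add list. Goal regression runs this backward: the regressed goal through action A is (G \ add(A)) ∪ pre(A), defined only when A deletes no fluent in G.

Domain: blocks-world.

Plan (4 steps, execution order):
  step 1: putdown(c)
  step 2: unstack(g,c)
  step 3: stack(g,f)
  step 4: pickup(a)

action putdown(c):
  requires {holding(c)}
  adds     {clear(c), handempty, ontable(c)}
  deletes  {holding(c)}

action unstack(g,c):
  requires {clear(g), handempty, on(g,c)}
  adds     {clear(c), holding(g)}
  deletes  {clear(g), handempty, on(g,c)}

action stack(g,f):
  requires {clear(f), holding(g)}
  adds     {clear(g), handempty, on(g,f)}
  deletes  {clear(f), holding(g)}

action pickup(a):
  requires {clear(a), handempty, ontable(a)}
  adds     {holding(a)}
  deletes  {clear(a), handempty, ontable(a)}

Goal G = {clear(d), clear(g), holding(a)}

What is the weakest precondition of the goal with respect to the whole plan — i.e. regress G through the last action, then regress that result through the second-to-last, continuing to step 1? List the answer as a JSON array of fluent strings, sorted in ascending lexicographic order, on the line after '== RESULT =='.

Work backward from the goal:
  through step 4 (pickup(a)): drop {holding(a)}, keep {clear(d), clear(g)}, require {clear(a), handempty, ontable(a)}
    → {clear(a), clear(d), clear(g), handempty, ontable(a)}
  through step 3 (stack(g,f)): drop {clear(g), handempty}, keep {clear(a), clear(d), ontable(a)}, require {clear(f), holding(g)}
    → {clear(a), clear(d), clear(f), holding(g), ontable(a)}
  through step 2 (unstack(g,c)): drop {holding(g)}, keep {clear(a), clear(d), clear(f), ontable(a)}, require {clear(g), handempty, on(g,c)}
    → {clear(a), clear(d), clear(f), clear(g), handempty, on(g,c), ontable(a)}
  through step 1 (putdown(c)): drop {handempty}, keep {clear(a), clear(d), clear(f), clear(g), on(g,c), ontable(a)}, require {holding(c)}
    → {clear(a), clear(d), clear(f), clear(g), holding(c), on(g,c), ontable(a)}

== RESULT ==
["clear(a)", "clear(d)", "clear(f)", "clear(g)", "holding(c)", "on(g,c)", "ontable(a)"]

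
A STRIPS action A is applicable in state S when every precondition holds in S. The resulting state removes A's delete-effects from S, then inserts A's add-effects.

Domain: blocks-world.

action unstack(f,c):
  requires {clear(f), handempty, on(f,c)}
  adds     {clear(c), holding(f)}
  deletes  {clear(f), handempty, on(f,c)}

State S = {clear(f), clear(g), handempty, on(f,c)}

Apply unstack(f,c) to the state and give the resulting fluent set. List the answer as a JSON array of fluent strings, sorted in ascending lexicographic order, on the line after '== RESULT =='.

Progress:
  pre ⊆ S: {clear(f), handempty, on(f,c)} ⊆ S  — applicable
  S \ del = {clear(g)}
  ∪ add   = {clear(c), clear(g), holding(f)}

== RESULT ==
["clear(c)", "clear(g)", "holding(f)"]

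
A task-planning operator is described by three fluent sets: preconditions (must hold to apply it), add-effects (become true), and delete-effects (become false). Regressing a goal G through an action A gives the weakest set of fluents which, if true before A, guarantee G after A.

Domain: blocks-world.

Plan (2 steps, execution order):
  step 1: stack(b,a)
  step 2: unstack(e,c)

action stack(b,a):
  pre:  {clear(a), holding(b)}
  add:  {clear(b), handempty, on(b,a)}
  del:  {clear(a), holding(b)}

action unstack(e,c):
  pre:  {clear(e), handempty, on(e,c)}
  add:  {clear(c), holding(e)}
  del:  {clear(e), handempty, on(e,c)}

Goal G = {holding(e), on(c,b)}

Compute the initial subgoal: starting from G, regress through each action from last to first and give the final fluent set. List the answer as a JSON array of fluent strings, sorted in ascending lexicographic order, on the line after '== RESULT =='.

Regress step by step:
  through step 2 (unstack(e,c)): drop {holding(e)}, keep {on(c,b)}, require {clear(e), handempty, on(e,c)}
    → {clear(e), handempty, on(c,b), on(e,c)}
  through step 1 (stack(b,a)): drop {handempty}, keep {clear(e), on(c,b), on(e,c)}, require {clear(a), holding(b)}
    → {clear(a), clear(e), holding(b), on(c,b), on(e,c)}

== RESULT ==
["clear(a)", "clear(e)", "holding(b)", "on(c,b)", "on(e,c)"]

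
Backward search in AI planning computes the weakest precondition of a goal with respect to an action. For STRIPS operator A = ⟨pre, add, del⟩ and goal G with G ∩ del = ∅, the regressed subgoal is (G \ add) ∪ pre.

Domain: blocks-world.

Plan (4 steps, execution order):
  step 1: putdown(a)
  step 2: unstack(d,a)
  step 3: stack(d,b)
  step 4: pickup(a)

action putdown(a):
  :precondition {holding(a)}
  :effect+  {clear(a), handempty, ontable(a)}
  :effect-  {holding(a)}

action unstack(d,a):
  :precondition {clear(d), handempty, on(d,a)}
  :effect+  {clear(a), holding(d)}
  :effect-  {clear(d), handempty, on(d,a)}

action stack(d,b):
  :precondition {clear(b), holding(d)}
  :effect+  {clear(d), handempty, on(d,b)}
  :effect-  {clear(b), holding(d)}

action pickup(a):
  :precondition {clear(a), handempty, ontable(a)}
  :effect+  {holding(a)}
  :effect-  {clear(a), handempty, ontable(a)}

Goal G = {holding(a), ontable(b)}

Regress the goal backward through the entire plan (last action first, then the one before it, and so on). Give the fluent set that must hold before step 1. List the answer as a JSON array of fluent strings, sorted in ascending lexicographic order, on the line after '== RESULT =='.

Regress step by step:
  through step 4 (pickup(a)): drop {holding(a)}, keep {ontable(b)}, require {clear(a), handempty, ontable(a)}
    → {clear(a), handempty, ontable(a), ontable(b)}
  through step 3 (stack(d,b)): drop {handempty}, keep {clear(a), ontable(a), ontable(b)}, require {clear(b), holding(d)}
    → {clear(a), clear(b), holding(d), ontable(a), ontable(b)}
  through step 2 (unstack(d,a)): drop {clear(a), holding(d)}, keep {clear(b), ontable(a), ontable(b)}, require {clear(d), handempty, on(d,a)}
    → {clear(b), clear(d), handempty, on(d,a), ontable(a), ontable(b)}
  through step 1 (putdown(a)): drop {handempty, ontable(a)}, keep {clear(b), clear(d), on(d,a), ontable(b)}, require {holding(a)}
    → {clear(b), clear(d), holding(a), on(d,a), ontable(b)}

== RESULT ==
["clear(b)", "clear(d)", "holding(a)", "on(d,a)", "ontable(b)"]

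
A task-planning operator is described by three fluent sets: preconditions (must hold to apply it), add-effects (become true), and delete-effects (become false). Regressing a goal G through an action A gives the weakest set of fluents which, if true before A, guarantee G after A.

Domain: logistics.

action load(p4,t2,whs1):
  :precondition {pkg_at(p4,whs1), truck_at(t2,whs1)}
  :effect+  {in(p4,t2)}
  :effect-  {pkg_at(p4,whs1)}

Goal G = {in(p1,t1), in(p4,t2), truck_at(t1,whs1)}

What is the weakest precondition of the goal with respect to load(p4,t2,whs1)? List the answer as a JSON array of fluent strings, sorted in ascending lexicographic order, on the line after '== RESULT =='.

Compute (G \ add) ∪ pre:
  G ∩ del = {}  (empty — regression defined)
  G \ add = {in(p1,t1), in(p4,t2), truck_at(t1,whs1)} \ {in(p4,t2)} = {in(p1,t1), truck_at(t1,whs1)}
  ∪ pre   = {in(p1,t1), truck_at(t1,whs1)} ∪ {pkg_at(p4,whs1), truck_at(t2,whs1)}
          = {in(p1,t1), pkg_at(p4,whs1), truck_at(t1,whs1), truck_at(t2,whs1)}

== RESULT ==
["in(p1,t1)", "pkg_at(p4,whs1)", "truck_at(t1,whs1)", "truck_at(t2,whs1)"]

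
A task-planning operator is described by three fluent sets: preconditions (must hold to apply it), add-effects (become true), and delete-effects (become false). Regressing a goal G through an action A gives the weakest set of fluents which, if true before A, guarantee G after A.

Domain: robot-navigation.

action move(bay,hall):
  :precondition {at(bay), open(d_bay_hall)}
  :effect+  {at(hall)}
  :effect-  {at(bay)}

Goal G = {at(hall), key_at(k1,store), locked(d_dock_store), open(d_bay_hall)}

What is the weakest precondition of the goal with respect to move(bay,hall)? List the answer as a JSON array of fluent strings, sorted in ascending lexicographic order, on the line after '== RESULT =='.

Regress:
  G ∩ del = {}  (empty — regression defined)
  G \ add = {at(hall), key_at(k1,store), locked(d_dock_store), open(d_bay_hall)} \ {at(hall)} = {key_at(k1,store), locked(d_dock_store), open(d_bay_hall)}
  ∪ pre   = {key_at(k1,store), locked(d_dock_store), open(d_bay_hall)} ∪ {at(bay), open(d_bay_hall)}
          = {at(bay), key_at(k1,store), locked(d_dock_store), open(d_bay_hall)}

== RESULT ==
["at(bay)", "key_at(k1,store)", "locked(d_dock_store)", "open(d_bay_hall)"]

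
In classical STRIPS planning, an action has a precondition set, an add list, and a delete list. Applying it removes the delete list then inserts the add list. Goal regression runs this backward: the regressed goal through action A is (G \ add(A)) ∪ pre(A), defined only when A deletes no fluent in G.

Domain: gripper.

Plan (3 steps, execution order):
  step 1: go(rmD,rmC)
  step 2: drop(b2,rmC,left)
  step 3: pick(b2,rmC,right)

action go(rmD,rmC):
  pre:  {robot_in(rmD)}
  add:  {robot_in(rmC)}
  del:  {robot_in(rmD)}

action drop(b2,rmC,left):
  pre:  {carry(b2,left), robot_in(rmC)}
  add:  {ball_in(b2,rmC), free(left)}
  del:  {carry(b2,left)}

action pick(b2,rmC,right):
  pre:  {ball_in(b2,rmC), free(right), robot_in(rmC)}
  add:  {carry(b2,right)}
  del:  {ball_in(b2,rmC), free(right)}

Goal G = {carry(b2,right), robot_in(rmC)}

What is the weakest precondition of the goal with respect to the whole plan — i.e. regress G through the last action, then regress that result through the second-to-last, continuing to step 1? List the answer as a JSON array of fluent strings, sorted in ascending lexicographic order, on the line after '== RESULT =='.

Work backward from the goal:
  through step 3 (pick(b2,rmC,right)): drop {carry(b2,right)}, keep {robot_in(rmC)}, require {ball_in(b2,rmC), free(right), robot_in(rmC)}
    → {ball_in(b2,rmC), free(right), robot_in(rmC)}
  through step 2 (drop(b2,rmC,left)): drop {ball_in(b2,rmC)}, keep {free(right), robot_in(rmC)}, require {carry(b2,left), robot_in(rmC)}
    → {carry(b2,left), free(right), robot_in(rmC)}
  through step 1 (go(rmD,rmC)): drop {robot_in(rmC)}, keep {carry(b2,left), free(right)}, require {robot_in(rmD)}
    → {carry(b2,left), free(right), robot_in(rmD)}

== RESULT ==
["carry(b2,left)", "free(right)", "robot_in(rmD)"]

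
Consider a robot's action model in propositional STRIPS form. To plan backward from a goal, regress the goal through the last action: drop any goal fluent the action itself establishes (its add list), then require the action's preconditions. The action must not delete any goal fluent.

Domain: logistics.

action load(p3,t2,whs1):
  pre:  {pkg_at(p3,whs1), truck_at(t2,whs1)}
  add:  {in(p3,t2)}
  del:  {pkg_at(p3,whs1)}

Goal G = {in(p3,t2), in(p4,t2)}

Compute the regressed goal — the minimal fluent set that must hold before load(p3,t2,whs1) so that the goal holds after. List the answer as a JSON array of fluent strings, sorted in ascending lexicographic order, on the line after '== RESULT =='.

Regress:
  G ∩ del = {}  (empty — regression defined)
  G \ add = {in(p3,t2), in(p4,t2)} \ {in(p3,t2)} = {in(p4,t2)}
  ∪ pre   = {in(p4,t2)} ∪ {pkg_at(p3,whs1), truck_at(t2,whs1)}
          = {in(p4,t2), pkg_at(p3,whs1), truck_at(t2,whs1)}

== RESULT ==
["in(p4,t2)", "pkg_at(p3,whs1)", "truck_at(t2,whs1)"]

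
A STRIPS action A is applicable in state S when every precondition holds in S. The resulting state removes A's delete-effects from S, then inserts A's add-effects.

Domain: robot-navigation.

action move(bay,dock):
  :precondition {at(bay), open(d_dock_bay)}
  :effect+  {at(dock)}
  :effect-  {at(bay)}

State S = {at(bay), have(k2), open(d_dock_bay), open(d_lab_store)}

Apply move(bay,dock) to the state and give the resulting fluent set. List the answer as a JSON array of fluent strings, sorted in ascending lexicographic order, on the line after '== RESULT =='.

Progress:
  pre ⊆ S: {at(bay), open(d_dock_bay)} ⊆ S  — applicable
  S \ del = {have(k2), open(d_dock_bay), open(d_lab_store)}
  ∪ add   = {at(dock), have(k2), open(d_dock_bay), open(d_lab_store)}

== RESULT ==
["at(dock)", "have(k2)", "open(d_dock_bay)", "open(d_lab_store)"]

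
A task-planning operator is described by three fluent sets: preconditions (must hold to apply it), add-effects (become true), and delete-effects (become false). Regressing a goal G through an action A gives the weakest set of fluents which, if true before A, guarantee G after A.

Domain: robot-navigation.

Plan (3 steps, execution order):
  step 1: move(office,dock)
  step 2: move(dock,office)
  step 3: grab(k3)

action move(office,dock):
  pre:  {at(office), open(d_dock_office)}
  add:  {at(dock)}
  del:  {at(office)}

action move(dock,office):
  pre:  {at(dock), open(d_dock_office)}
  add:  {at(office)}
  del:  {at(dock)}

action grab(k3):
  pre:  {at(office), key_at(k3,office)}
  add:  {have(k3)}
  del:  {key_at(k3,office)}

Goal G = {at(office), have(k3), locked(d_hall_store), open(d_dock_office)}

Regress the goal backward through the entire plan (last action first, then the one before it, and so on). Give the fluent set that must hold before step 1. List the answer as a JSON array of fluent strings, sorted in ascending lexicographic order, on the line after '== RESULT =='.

Regress step by step:
  through step 3 (grab(k3)): drop {have(k3)}, keep {at(office), locked(d_hall_store), open(d_dock_office)}, require {at(office), key_at(k3,office)}
    → {at(office), key_at(k3,office), locked(d_hall_store), open(d_dock_office)}
  through step 2 (move(dock,office)): drop {at(office)}, keep {key_at(k3,office), locked(d_hall_store), open(d_dock_office)}, require {at(dock), open(d_dock_office)}
    → {at(dock), key_at(k3,office), locked(d_hall_store), open(d_dock_office)}
  through step 1 (move(office,dock)): drop {at(dock)}, keep {key_at(k3,office), locked(d_hall_store), open(d_dock_office)}, require {at(office), open(d_dock_office)}
    → {at(office), key_at(k3,office), locked(d_hall_store), open(d_dock_office)}

== RESULT ==
["at(office)", "key_at(k3,office)", "locked(d_hall_store)", "open(d_dock_office)"]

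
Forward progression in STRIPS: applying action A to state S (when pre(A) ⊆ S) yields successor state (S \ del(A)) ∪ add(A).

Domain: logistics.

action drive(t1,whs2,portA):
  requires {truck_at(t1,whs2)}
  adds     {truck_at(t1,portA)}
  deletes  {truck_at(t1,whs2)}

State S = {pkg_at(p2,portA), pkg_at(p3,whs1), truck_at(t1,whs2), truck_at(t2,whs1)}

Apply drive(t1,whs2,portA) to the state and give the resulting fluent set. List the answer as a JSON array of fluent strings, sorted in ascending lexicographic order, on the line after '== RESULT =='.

Progress:
  pre ⊆ S: {truck_at(t1,whs2)} ⊆ S  — applicable
  S \ del = {pkg_at(p2,portA), pkg_at(p3,whs1), truck_at(t2,whs1)}
  ∪ add   = {pkg_at(p2,portA), pkg_at(p3,whs1), truck_at(t1,portA), truck_at(t2,whs1)}

== RESULT ==
["pkg_at(p2,portA)", "pkg_at(p3,whs1)", "truck_at(t1,portA)", "truck_at(t2,whs1)"]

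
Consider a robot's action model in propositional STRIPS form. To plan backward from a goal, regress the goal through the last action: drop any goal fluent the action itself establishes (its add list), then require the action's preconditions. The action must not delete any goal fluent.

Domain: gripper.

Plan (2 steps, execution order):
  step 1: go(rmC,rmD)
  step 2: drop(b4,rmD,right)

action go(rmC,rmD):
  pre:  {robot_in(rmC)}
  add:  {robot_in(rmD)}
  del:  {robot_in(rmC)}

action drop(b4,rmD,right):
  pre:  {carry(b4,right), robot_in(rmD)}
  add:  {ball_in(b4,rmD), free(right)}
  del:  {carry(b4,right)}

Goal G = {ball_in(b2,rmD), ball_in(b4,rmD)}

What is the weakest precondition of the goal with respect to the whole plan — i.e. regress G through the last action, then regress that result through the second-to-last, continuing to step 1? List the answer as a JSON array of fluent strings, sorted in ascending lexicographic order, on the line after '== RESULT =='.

Work backward from the goal:
  through step 2 (drop(b4,rmD,right)): drop {ball_in(b4,rmD)}, keep {ball_in(b2,rmD)}, require {carry(b4,right), robot_in(rmD)}
    → {ball_in(b2,rmD), carry(b4,right), robot_in(rmD)}
  through step 1 (go(rmC,rmD)): drop {robot_in(rmD)}, keep {ball_in(b2,rmD), carry(b4,right)}, require {robot_in(rmC)}
    → {ball_in(b2,rmD), carry(b4,right), robot_in(rmC)}

== RESULT ==
["ball_in(b2,rmD)", "carry(b4,right)", "robot_in(rmC)"]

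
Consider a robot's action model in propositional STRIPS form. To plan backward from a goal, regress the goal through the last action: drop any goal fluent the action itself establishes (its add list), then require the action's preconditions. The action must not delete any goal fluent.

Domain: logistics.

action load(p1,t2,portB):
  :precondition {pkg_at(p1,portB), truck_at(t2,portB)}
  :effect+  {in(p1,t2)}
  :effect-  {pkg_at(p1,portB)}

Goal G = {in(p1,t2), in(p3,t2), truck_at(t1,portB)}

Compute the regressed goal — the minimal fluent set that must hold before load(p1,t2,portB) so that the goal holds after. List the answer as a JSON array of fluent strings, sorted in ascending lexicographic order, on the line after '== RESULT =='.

Compute (G \ add) ∪ pre:
  G ∩ del = {}  (empty — regression defined)
  G \ add = {in(p1,t2), in(p3,t2), truck_at(t1,portB)} \ {in(p1,t2)} = {in(p3,t2), truck_at(t1,portB)}
  ∪ pre   = {in(p3,t2), truck_at(t1,portB)} ∪ {pkg_at(p1,portB), truck_at(t2,portB)}
          = {in(p3,t2), pkg_at(p1,portB), truck_at(t1,portB), truck_at(t2,portB)}

== RESULT ==
["in(p3,t2)", "pkg_at(p1,portB)", "truck_at(t1,portB)", "truck_at(t2,portB)"]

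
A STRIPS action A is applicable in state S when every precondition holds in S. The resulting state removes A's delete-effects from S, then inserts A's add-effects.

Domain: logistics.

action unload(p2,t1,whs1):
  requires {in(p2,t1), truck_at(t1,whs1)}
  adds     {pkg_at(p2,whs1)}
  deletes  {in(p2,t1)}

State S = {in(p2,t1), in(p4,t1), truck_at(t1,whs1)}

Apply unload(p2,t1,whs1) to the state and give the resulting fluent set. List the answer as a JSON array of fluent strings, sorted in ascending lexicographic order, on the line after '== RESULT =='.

Progress:
  pre ⊆ S: {in(p2,t1), truck_at(t1,whs1)} ⊆ S  — applicable
  S \ del = {in(p4,t1), truck_at(t1,whs1)}
  ∪ add   = {in(p4,t1), pkg_at(p2,whs1), truck_at(t1,whs1)}

== RESULT ==
["in(p4,t1)", "pkg_at(p2,whs1)", "truck_at(t1,whs1)"]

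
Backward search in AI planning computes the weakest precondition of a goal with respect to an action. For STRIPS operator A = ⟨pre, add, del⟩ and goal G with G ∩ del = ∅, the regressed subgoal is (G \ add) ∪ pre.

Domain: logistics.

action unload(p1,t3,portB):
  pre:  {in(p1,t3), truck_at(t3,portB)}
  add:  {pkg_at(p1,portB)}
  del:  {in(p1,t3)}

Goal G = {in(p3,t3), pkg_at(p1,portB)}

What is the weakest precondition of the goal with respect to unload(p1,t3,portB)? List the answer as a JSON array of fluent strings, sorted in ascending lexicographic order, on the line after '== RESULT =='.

Compute (G \ add) ∪ pre:
  G ∩ del = {}  (empty — regression defined)
  G \ add = {in(p3,t3), pkg_at(p1,portB)} \ {pkg_at(p1,portB)} = {in(p3,t3)}
  ∪ pre   = {in(p3,t3)} ∪ {in(p1,t3), truck_at(t3,portB)}
          = {in(p1,t3), in(p3,t3), truck_at(t3,portB)}

== RESULT ==
["in(p1,t3)", "in(p3,t3)", "truck_at(t3,portB)"]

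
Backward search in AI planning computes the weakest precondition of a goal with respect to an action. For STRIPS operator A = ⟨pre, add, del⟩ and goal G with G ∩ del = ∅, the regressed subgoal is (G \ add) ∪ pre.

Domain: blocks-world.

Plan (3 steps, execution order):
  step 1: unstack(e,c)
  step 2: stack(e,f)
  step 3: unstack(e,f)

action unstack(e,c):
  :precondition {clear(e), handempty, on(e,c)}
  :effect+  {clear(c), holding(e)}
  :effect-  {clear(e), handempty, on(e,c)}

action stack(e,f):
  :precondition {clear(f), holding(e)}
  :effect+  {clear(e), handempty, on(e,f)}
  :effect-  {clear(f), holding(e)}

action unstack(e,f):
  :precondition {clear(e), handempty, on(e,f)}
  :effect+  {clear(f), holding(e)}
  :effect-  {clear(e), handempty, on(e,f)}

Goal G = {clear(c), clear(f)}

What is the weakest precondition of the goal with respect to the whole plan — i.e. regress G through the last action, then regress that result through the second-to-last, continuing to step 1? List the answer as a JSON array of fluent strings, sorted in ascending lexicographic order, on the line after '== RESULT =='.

Regress step by step:
  through step 3 (unstack(e,f)): drop {clear(f)}, keep {clear(c)}, require {clear(e), handempty, on(e,f)}
    → {clear(c), clear(e), handempty, on(e,f)}
  through step 2 (stack(e,f)): drop {clear(e), handempty, on(e,f)}, keep {clear(c)}, require {clear(f), holding(e)}
    → {clear(c), clear(f), holding(e)}
  through step 1 (unstack(e,c)): drop {clear(c), holding(e)}, keep {clear(f)}, require {clear(e), handempty, on(e,c)}
    → {clear(e), clear(f), handempty, on(e,c)}

== RESULT ==
["clear(e)", "clear(f)", "handempty", "on(e,c)"]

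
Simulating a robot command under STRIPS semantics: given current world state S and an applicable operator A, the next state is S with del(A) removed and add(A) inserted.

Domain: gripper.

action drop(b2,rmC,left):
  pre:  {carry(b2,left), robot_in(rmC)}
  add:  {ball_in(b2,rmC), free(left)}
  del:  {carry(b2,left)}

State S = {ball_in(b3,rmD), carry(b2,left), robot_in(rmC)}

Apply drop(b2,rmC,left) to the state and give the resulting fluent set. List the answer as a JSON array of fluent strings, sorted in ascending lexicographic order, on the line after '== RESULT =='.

Progress:
  pre ⊆ S: {carry(b2,left), robot_in(rmC)} ⊆ S  — applicable
  S \ del = {ball_in(b3,rmD), robot_in(rmC)}
  ∪ add   = {ball_in(b2,rmC), ball_in(b3,rmD), free(left), robot_in(rmC)}

== RESULT ==
["ball_in(b2,rmC)", "ball_in(b3,rmD)", "free(left)", "robot_in(rmC)"]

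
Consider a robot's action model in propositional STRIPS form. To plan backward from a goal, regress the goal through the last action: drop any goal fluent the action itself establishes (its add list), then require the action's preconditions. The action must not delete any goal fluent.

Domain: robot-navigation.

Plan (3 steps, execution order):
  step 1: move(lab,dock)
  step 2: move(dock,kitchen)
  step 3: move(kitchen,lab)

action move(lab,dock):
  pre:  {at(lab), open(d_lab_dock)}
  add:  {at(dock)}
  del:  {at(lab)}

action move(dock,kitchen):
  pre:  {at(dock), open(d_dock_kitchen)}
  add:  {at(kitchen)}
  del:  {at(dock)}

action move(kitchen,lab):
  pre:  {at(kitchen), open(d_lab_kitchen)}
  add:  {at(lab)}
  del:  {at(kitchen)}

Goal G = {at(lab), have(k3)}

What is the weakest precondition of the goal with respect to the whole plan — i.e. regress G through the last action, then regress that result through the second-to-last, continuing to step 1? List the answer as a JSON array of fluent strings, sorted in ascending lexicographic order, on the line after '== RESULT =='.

Regress step by step:
  through step 3 (move(kitchen,lab)): drop {at(lab)}, keep {have(k3)}, require {at(kitchen), open(d_lab_kitchen)}
    → {at(kitchen), have(k3), open(d_lab_kitchen)}
  through step 2 (move(dock,kitchen)): drop {at(kitchen)}, keep {have(k3), open(d_lab_kitchen)}, require {at(dock), open(d_dock_kitchen)}
    → {at(dock), have(k3), open(d_dock_kitchen), open(d_lab_kitchen)}
  through step 1 (move(lab,dock)): drop {at(dock)}, keep {have(k3), open(d_dock_kitchen), open(d_lab_kitchen)}, require {at(lab), open(d_lab_dock)}
    → {at(lab), have(k3), open(d_dock_kitchen), open(d_lab_dock), open(d_lab_kitchen)}

== RESULT ==
["at(lab)", "have(k3)", "open(d_dock_kitchen)", "open(d_lab_dock)", "open(d_lab_kitchen)"]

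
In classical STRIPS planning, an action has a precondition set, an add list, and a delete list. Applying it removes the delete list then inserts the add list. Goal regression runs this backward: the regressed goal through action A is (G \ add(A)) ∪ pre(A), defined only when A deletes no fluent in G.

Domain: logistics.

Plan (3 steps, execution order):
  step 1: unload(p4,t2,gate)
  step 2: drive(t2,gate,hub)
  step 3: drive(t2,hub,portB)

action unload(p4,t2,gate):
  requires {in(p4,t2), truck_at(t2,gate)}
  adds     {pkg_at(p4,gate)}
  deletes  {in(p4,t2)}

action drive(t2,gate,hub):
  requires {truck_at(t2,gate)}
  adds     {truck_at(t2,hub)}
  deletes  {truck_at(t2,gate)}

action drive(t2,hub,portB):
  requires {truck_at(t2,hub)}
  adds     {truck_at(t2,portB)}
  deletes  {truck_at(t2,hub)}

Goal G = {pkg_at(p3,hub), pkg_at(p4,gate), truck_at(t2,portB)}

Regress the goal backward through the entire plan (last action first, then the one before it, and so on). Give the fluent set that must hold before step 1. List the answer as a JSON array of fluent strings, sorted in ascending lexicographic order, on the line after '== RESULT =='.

Regress step by step:
  through step 3 (drive(t2,hub,portB)): drop {truck_at(t2,portB)}, keep {pkg_at(p3,hub), pkg_at(p4,gate)}, require {truck_at(t2,hub)}
    → {pkg_at(p3,hub), pkg_at(p4,gate), truck_at(t2,hub)}
  through step 2 (drive(t2,gate,hub)): drop {truck_at(t2,hub)}, keep {pkg_at(p3,hub), pkg_at(p4,gate)}, require {truck_at(t2,gate)}
    → {pkg_at(p3,hub), pkg_at(p4,gate), truck_at(t2,gate)}
  through step 1 (unload(p4,t2,gate)): drop {pkg_at(p4,gate)}, keep {pkg_at(p3,hub), truck_at(t2,gate)}, require {in(p4,t2), truck_at(t2,gate)}
    → {in(p4,t2), pkg_at(p3,hub), truck_at(t2,gate)}

== RESULT ==
["in(p4,t2)", "pkg_at(p3,hub)", "truck_at(t2,gate)"]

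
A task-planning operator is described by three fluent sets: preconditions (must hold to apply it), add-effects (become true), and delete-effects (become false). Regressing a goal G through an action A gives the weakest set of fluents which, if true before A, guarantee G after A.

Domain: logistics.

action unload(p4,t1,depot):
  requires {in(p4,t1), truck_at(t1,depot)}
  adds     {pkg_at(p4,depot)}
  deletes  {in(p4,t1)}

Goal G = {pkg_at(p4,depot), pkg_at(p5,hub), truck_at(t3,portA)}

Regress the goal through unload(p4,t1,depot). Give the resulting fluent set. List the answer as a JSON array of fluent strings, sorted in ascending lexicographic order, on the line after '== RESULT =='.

Compute (G \ add) ∪ pre:
  G ∩ del = {}  (empty — regression defined)
  G \ add = {pkg_at(p4,depot), pkg_at(p5,hub), truck_at(t3,portA)} \ {pkg_at(p4,depot)} = {pkg_at(p5,hub), truck_at(t3,portA)}
  ∪ pre   = {pkg_at(p5,hub), truck_at(t3,portA)} ∪ {in(p4,t1), truck_at(t1,depot)}
          = {in(p4,t1), pkg_at(p5,hub), truck_at(t1,depot), truck_at(t3,portA)}

== RESULT ==
["in(p4,t1)", "pkg_at(p5,hub)", "truck_at(t1,depot)", "truck_at(t3,portA)"]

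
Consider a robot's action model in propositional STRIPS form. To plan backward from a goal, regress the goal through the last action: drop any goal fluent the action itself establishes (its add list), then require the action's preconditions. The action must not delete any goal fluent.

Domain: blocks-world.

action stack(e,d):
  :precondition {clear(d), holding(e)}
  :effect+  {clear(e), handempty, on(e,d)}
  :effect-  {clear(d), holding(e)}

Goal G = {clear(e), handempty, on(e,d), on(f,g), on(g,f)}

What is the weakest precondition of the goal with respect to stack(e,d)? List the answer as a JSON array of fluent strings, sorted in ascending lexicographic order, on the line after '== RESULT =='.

Regress:
  G ∩ del = {}  (empty — regression defined)
  G \ add = {clear(e), handempty, on(e,d), on(f,g), on(g,f)} \ {clear(e), handempty, on(e,d)} = {on(f,g), on(g,f)}
  ∪ pre   = {on(f,g), on(g,f)} ∪ {clear(d), holding(e)}
          = {clear(d), holding(e), on(f,g), on(g,f)}

== RESULT ==
["clear(d)", "holding(e)", "on(f,g)", "on(g,f)"]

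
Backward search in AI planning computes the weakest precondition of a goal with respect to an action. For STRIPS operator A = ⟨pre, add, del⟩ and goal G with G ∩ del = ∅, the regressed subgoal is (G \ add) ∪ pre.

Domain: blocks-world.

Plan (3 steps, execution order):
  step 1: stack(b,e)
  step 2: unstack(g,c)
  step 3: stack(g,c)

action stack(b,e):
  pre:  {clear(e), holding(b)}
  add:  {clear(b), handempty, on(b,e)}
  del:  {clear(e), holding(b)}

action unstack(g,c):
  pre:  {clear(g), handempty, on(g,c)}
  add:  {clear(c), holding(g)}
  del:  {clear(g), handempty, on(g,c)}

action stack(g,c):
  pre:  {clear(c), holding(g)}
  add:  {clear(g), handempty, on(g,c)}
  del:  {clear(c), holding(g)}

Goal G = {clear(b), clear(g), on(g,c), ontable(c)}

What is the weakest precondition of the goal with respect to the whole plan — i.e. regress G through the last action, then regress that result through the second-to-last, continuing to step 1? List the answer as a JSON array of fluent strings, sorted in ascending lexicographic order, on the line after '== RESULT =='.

Work backward from the goal:
  through step 3 (stack(g,c)): drop {clear(g), on(g,c)}, keep {clear(b), ontable(c)}, require {clear(c), holding(g)}
    → {clear(b), clear(c), holding(g), ontable(c)}
  through step 2 (unstack(g,c)): drop {clear(c), holding(g)}, keep {clear(b), ontable(c)}, require {clear(g), handempty, on(g,c)}
    → {clear(b), clear(g), handempty, on(g,c), ontable(c)}
  through step 1 (stack(b,e)): drop {clear(b), handempty}, keep {clear(g), on(g,c), ontable(c)}, require {clear(e), holding(b)}
    → {clear(e), clear(g), holding(b), on(g,c), ontable(c)}

== RESULT ==
["clear(e)", "clear(g)", "holding(b)", "on(g,c)", "ontable(c)"]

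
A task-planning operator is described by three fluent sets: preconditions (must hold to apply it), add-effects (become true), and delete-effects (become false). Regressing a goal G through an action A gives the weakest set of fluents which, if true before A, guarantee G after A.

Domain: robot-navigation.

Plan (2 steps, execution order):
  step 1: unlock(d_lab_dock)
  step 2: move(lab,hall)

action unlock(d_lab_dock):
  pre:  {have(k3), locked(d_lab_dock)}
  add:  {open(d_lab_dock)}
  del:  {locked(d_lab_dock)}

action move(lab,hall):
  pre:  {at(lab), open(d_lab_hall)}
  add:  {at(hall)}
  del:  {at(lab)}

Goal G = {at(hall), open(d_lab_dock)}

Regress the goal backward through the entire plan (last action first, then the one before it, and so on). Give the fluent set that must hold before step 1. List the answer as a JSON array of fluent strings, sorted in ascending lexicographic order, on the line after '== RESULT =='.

Work backward from the goal:
  through step 2 (move(lab,hall)): drop {at(hall)}, keep {open(d_lab_dock)}, require {at(lab), open(d_lab_hall)}
    → {at(lab), open(d_lab_dock), open(d_lab_hall)}
  through step 1 (unlock(d_lab_dock)): drop {open(d_lab_dock)}, keep {at(lab), open(d_lab_hall)}, require {have(k3), locked(d_lab_dock)}
    → {at(lab), have(k3), locked(d_lab_dock), open(d_lab_hall)}

== RESULT ==
["at(lab)", "have(k3)", "locked(d_lab_dock)", "open(d_lab_hall)"]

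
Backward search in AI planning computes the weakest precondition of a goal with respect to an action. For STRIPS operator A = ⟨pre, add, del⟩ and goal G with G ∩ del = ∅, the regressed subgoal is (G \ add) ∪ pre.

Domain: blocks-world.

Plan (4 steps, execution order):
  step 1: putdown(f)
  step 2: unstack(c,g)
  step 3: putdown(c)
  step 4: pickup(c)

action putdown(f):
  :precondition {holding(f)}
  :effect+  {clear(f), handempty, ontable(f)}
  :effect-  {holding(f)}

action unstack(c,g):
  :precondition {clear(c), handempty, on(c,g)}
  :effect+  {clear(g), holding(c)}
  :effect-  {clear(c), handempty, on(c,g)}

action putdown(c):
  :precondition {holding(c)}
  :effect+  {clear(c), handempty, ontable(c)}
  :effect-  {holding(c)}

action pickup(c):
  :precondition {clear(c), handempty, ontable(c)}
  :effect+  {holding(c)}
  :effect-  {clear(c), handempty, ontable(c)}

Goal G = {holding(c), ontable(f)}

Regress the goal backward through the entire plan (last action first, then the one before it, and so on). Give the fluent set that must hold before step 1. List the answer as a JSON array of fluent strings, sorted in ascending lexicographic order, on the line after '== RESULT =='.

Regress step by step:
  through step 4 (pickup(c)): drop {holding(c)}, keep {ontable(f)}, require {clear(c), handempty, ontable(c)}
    → {clear(c), handempty, ontable(c), ontable(f)}
  through step 3 (putdown(c)): drop {clear(c), handempty, ontable(c)}, keep {ontable(f)}, require {holding(c)}
    → {holding(c), ontable(f)}
  through step 2 (unstack(c,g)): drop {holding(c)}, keep {ontable(f)}, require {clear(c), handempty, on(c,g)}
    → {clear(c), handempty, on(c,g), ontable(f)}
  through step 1 (putdown(f)): drop {handempty, ontable(f)}, keep {clear(c), on(c,g)}, require {holding(f)}
    → {clear(c), holding(f), on(c,g)}

== RESULT ==
["clear(c)", "holding(f)", "on(c,g)"]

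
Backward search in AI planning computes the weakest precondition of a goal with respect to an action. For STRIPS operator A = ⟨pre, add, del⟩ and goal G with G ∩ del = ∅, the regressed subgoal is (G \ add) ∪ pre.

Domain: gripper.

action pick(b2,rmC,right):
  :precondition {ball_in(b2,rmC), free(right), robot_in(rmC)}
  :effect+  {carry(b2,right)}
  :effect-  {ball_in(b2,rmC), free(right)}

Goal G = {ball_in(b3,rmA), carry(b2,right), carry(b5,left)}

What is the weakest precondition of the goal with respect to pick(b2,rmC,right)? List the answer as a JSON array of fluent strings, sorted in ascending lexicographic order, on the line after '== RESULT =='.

Regress:
  G ∩ del = {}  (empty — regression defined)
  G \ add = {ball_in(b3,rmA), carry(b2,right), carry(b5,left)} \ {carry(b2,right)} = {ball_in(b3,rmA), carry(b5,left)}
  ∪ pre   = {ball_in(b3,rmA), carry(b5,left)} ∪ {ball_in(b2,rmC), free(right), robot_in(rmC)}
          = {ball_in(b2,rmC), ball_in(b3,rmA), carry(b5,left), free(right), robot_in(rmC)}

== RESULT ==
["ball_in(b2,rmC)", "ball_in(b3,rmA)", "carry(b5,left)", "free(right)", "robot_in(rmC)"]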